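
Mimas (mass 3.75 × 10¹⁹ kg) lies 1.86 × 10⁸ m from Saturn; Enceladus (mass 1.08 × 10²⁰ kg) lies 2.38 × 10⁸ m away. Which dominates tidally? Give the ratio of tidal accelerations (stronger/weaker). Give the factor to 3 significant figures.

Enceladus, by a factor of ≈ 1.37

Tidal acceleration ∝ M/d³, so compare M/d³ for each.
Mimas: (3.75 × 10¹⁹) / (1.86 × 10⁸)³ = 5.828 × 10⁻⁶
Enceladus: (1.08 × 10²⁰) / (2.38 × 10⁸)³ = 8.011 × 10⁻⁶
Ratio (larger/smaller) = 1.37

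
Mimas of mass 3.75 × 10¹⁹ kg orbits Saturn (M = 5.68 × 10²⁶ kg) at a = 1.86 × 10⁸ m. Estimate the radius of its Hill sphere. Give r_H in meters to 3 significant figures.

r_H ≈ a (m/3M)^(1/3)
    = (1.86 × 10⁸) × (3.75 × 10¹⁹ / (3 × 5.68 × 10²⁶))^(1/3)
    = 5.21 × 10⁵ m

5.21 × 10⁵ m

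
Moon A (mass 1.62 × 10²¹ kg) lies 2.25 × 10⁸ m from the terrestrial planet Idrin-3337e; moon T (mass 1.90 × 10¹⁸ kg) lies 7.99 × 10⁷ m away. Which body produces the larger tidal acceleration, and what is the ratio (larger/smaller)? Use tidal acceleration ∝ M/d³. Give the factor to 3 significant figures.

The tide-raising term goes as M/d³ (the gradient of a 1/d² field).
Moon A: (1.62 × 10²¹) / (2.25 × 10⁸)³ = 1.422 × 10⁻⁴
Moon T: (1.90 × 10¹⁸) / (7.99 × 10⁷)³ = 3.725 × 10⁻⁶
Ratio (larger/smaller) = 38.2

Moon A, by a factor of ≈ 38.2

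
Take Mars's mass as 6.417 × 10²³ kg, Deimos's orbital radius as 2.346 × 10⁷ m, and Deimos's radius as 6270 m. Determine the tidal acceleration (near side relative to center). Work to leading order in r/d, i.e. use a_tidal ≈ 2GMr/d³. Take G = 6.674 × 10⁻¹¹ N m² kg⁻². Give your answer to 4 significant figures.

4.159 × 10⁻⁵ m/s²

Δa = 2GMr/d³
   = 2 × (6.674 × 10⁻¹¹) × (6.417 × 10²³) × (6270) / (2.346 × 10⁷)³
   = 4.159 × 10⁻⁵ m/s²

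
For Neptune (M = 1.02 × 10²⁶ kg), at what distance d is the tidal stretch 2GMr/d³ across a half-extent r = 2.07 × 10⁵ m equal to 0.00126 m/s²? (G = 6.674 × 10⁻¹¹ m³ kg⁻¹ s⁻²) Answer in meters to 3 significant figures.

1.31 × 10⁸ m

2GMr/d³ = a_tidal  ⇒  d = (2GMr / a_tidal)^(1/3)
d = (2 × 6.674×10⁻¹¹ × (1.02 × 10²⁶) × (2.07 × 10⁵) / (0.00126))^(1/3)
  = 1.31 × 10⁸ m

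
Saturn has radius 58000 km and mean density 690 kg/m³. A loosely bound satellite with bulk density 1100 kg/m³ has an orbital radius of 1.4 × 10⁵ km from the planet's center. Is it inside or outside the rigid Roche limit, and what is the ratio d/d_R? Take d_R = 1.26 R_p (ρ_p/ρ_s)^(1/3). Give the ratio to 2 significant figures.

outside; d/d_R ≈ 2.2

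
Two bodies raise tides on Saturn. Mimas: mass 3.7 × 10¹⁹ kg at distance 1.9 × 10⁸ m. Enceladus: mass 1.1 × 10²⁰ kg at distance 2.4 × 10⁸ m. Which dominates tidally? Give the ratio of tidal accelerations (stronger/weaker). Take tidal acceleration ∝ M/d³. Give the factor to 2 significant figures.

Enceladus, by a factor of ≈ 1.5

The tide-raising term goes as M/d³ (the gradient of a 1/d² field).
Mimas: (3.7 × 10¹⁹) / (1.9 × 10⁸)³ = 5.394 × 10⁻⁶
Enceladus: (1.1 × 10²⁰) / (2.4 × 10⁸)³ = 7.957 × 10⁻⁶
Ratio (larger/smaller) = 1.5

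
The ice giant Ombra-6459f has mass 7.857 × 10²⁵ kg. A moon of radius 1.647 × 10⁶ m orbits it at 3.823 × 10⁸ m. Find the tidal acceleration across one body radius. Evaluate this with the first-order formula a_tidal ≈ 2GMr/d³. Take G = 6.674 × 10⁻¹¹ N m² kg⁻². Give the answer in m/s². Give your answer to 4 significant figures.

Δa = 2GMr/d³
   = 2 × (6.674 × 10⁻¹¹) × (7.857 × 10²⁵) × (1.647 × 10⁶) / (3.823 × 10⁸)³
   = 3.091 × 10⁻⁴ m/s²

3.091 × 10⁻⁴ m/s²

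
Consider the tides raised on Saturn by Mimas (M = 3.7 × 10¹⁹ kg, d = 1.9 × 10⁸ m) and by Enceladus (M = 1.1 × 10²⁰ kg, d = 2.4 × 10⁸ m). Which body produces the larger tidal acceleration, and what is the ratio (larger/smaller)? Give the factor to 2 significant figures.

Enceladus, by a factor of ≈ 1.5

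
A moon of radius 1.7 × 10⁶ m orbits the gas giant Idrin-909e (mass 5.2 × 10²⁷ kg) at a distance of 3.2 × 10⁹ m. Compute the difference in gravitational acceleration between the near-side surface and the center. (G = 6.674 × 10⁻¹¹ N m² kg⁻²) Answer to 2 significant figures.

Differencing GM/(d−r)² and GM/d² to first order in r/d gives 2GMr/d³.
Δg = 2GMr/d³
   = 2 × (6.674 × 10⁻¹¹) × (5.2 × 10²⁷) × (1.7 × 10⁶) / (3.2 × 10⁹)³
   = 3.6 × 10⁻⁵ m/s²

3.6 × 10⁻⁵ m/s²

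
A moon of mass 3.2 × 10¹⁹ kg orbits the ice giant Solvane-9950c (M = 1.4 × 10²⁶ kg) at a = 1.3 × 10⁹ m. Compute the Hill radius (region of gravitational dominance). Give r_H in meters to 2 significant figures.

r_H ≈ a (m/3M)^(1/3)
    = (1.3 × 10⁹) × (3.2 × 10¹⁹ / (3 × 1.4 × 10²⁶))^(1/3)
    = 5.5 × 10⁶ m

5.5 × 10⁶ m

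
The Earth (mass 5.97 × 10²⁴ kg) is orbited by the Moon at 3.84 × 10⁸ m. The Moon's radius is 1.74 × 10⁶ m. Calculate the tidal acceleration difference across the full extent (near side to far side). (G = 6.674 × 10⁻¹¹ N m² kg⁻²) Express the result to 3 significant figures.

4.90 × 10⁻⁵ m/s²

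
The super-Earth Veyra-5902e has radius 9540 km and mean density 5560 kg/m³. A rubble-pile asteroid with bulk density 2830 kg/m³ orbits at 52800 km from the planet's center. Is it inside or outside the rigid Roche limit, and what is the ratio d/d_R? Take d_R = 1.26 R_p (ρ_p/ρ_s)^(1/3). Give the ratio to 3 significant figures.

outside; d/d_R ≈ 3.51

d_R = 1.26 × (9540 km) × (5560/2830)^(1/3) = 15060 km
d/d_R = (52800) / (15060) = 3.51
Since d/d_R > 1, the body is outside the Roche limit.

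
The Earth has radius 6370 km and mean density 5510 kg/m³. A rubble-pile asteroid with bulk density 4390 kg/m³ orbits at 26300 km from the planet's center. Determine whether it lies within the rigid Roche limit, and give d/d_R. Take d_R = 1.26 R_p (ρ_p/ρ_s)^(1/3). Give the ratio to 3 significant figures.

d_R = 1.26 × (6370 km) × (5510/4390)^(1/3) = 8658 km
d/d_R = (26300) / (8658) = 3.04
Since d/d_R > 1, the body is outside the Roche limit.

outside; d/d_R ≈ 3.04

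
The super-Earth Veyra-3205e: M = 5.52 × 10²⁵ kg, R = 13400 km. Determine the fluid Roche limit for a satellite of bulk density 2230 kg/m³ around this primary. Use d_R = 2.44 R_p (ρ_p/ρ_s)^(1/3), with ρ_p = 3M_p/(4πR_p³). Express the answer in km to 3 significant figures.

ρ_p = 3M_p/(4πR_p³) = 3 × (5.52 × 10²⁵) / (4π × (1.34 × 10⁷ m)³) = 5480 kg/m³
d_R = 2.44 × 13400 km × (5480/2230)^(1/3)
    = 44100 km

44100 km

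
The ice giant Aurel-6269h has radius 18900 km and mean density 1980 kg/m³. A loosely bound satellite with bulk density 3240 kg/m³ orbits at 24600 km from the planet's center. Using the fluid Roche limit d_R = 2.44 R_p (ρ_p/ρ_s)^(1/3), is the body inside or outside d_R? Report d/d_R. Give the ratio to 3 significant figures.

inside; d/d_R ≈ 0.629

d_R = 2.44 × (18900 km) × (1980/3240)^(1/3) = 39130 km
d/d_R = (24600) / (39130) = 0.629
Since d/d_R < 1, the body is inside the Roche limit.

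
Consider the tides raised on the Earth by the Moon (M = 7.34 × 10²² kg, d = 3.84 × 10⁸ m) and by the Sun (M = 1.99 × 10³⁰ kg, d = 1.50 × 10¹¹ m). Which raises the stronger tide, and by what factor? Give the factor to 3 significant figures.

Compare M/d³ for the two perturbers:
The Moon: (7.34 × 10²²) / (3.84 × 10⁸)³ = 1.296 × 10⁻³
The Sun: (1.99 × 10³⁰) / (1.50 × 10¹¹)³ = 5.896 × 10⁻⁴
Ratio (larger/smaller) = 2.20

The Moon, by a factor of ≈ 2.20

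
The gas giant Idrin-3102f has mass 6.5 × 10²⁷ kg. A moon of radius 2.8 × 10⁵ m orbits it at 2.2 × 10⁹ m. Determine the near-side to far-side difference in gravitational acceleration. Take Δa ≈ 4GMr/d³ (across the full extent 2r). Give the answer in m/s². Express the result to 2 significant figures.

4.6 × 10⁻⁵ m/s²

The field gradient is 2GM/d³; across the full diameter 2r the difference is 4GMr/d³.
Δg = 4GMr/d³
   = 4 × (6.674 × 10⁻¹¹) × (6.5 × 10²⁷) × (2.8 × 10⁵) / (2.2 × 10⁹)³
   = 4.6 × 10⁻⁵ m/s²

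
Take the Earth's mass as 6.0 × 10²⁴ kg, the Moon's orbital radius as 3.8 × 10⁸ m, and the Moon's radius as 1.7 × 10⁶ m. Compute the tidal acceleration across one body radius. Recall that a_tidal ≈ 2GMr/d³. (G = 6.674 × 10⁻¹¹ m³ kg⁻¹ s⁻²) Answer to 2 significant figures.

2.5 × 10⁻⁵ m/s²

Δg = 2GMr/d³
   = 2 × (6.674 × 10⁻¹¹) × (6.0 × 10²⁴) × (1.7 × 10⁶) / (3.8 × 10⁸)³
   = 2.5 × 10⁻⁵ m/s²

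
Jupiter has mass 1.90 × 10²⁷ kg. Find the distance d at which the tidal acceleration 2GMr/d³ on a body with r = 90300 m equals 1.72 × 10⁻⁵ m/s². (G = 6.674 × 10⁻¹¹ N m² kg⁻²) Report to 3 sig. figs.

1.10 × 10⁹ m

2GMr/d³ = a_tidal  ⇒  d = (2GMr / a_tidal)^(1/3)
d = (2 × 6.674×10⁻¹¹ × (1.90 × 10²⁷) × (90300) / (1.72 × 10⁻⁵))^(1/3)
  = 1.10 × 10⁹ m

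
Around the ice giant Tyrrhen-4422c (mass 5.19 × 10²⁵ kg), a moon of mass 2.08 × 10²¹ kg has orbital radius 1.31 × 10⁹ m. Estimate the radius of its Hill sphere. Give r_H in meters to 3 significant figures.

r_H ≈ a (m/3M)^(1/3)
    = (1.31 × 10⁹) × (2.08 × 10²¹ / (3 × 5.19 × 10²⁵))^(1/3)
    = 3.11 × 10⁷ m

3.11 × 10⁷ m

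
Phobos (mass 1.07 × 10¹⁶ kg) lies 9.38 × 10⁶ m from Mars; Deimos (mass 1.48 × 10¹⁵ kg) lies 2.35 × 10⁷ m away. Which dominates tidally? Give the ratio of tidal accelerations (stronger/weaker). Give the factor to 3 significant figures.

Phobos, by a factor of ≈ 114

Compare M/d³ for the two perturbers:
Phobos: (1.07 × 10¹⁶) / (9.38 × 10⁶)³ = 1.297 × 10⁻⁵
Deimos: (1.48 × 10¹⁵) / (2.35 × 10⁷)³ = 1.140 × 10⁻⁷
Ratio (larger/smaller) = 114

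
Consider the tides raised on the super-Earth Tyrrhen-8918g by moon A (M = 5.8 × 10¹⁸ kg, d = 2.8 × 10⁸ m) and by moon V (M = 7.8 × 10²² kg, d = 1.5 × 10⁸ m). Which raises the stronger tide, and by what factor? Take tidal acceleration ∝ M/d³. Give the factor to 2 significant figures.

Moon V, by a factor of ≈ 87000

Compare M/d³ for the two perturbers:
Moon A: (5.8 × 10¹⁸) / (2.8 × 10⁸)³ = 2.642 × 10⁻⁷
Moon V: (7.8 × 10²²) / (1.5 × 10⁸)³ = 2.311 × 10⁻²
Ratio (larger/smaller) = 87000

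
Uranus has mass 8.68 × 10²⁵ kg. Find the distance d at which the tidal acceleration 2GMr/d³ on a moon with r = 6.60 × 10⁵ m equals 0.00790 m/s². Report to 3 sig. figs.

2GMr/d³ = a_tidal  ⇒  d = (2GMr / a_tidal)^(1/3)
d = (2 × 6.674×10⁻¹¹ × (8.68 × 10²⁵) × (6.60 × 10⁵) / (0.00790))^(1/3)
  = 9.89 × 10⁷ m

9.89 × 10⁷ m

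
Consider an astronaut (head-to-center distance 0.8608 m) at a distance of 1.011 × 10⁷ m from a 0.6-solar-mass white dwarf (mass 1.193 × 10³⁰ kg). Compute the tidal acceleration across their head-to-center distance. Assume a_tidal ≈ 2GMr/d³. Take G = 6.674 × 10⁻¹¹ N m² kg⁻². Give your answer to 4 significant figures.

Δg = 2GMr/d³
   = 2 × (6.674 × 10⁻¹¹) × (1.193 × 10³⁰) × (0.8608) / (1.011 × 10⁷)³
   = 1.326 × 10⁻¹ m/s²

1.326 × 10⁻¹ m/s²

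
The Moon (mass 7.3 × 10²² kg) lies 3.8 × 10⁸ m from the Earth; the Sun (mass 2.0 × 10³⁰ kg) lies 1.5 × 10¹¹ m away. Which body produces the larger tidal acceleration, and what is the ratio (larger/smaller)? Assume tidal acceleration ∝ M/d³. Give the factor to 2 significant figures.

The Moon, by a factor of ≈ 2.2

Tidal acceleration ∝ M/d³, so compare M/d³ for each.
The Moon: (7.3 × 10²²) / (3.8 × 10⁸)³ = 1.330 × 10⁻³
The Sun: (2.0 × 10³⁰) / (1.5 × 10¹¹)³ = 5.926 × 10⁻⁴
Ratio (larger/smaller) = 2.2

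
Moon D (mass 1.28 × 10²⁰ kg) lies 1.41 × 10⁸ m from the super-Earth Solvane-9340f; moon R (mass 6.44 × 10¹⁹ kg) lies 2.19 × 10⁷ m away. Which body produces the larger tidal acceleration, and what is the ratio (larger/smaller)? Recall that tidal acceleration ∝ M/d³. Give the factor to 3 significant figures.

Tidal acceleration ∝ M/d³, so compare M/d³ for each.
Moon D: (1.28 × 10²⁰) / (1.41 × 10⁸)³ = 4.566 × 10⁻⁵
Moon R: (6.44 × 10¹⁹) / (2.19 × 10⁷)³ = 6.131 × 10⁻³
Ratio (larger/smaller) = 134

Moon R, by a factor of ≈ 134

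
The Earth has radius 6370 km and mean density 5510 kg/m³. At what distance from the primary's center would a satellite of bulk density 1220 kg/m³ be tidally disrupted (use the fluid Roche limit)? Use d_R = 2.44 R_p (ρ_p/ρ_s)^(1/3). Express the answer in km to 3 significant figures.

25700 km

d_R = 2.44 × 6370 km × (5510/1220)^(1/3)
    = 25700 km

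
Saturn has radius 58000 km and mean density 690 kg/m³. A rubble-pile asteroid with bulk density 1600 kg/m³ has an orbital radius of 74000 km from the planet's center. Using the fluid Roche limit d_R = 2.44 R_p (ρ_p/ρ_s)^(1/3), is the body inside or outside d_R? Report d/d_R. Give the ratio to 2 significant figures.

inside; d/d_R ≈ 0.69

d_R = 2.44 × (58000 km) × (690/1600)^(1/3) = 1.069 × 10⁵ km
d/d_R = (74000) / (1.069 × 10⁵) = 0.69
Since d/d_R < 1, the body is inside the Roche limit.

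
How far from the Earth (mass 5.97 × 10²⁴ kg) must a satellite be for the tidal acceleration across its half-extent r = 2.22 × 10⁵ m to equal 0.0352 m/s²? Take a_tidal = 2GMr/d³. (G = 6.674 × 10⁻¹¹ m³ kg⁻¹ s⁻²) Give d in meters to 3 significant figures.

1.71 × 10⁷ m

2GMr/d³ = a_tidal  ⇒  d = (2GMr / a_tidal)^(1/3)
d = (2 × 6.674×10⁻¹¹ × (5.97 × 10²⁴) × (2.22 × 10⁵) / (0.0352))^(1/3)
  = 1.71 × 10⁷ m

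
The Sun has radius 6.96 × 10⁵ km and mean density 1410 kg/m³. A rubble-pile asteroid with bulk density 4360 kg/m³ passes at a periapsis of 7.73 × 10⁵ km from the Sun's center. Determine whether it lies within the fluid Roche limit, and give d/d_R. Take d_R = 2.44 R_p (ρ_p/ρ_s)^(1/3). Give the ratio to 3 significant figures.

d_R = 2.44 × (6.96 × 10⁵ km) × (1410/4360)^(1/3) = 1.166 × 10⁶ km
d/d_R = (7.73 × 10⁵) / (1.166 × 10⁶) = 0.663
Since d/d_R < 1, the body is inside the Roche limit.

inside; d/d_R ≈ 0.663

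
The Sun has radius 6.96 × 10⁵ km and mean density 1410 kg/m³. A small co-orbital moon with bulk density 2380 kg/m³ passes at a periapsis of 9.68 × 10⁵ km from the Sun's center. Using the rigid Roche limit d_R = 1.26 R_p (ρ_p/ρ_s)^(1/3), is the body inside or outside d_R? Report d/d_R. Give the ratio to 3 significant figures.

outside; d/d_R ≈ 1.31

d_R = 1.26 × (6.96 × 10⁵ km) × (1410/2380)^(1/3) = 7.365 × 10⁵ km
d/d_R = (9.68 × 10⁵) / (7.365 × 10⁵) = 1.31
Since d/d_R > 1, the body is outside the Roche limit.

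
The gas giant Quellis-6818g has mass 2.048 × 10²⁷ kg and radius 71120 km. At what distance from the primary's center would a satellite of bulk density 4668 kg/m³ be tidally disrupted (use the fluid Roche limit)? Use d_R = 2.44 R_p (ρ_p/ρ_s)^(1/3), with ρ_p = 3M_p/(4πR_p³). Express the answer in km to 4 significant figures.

1.150 × 10⁵ km

ρ_p = 3M_p/(4πR_p³) = 3 × (2.048 × 10²⁷) / (4π × (7.112 × 10⁷ m)³) = 1359 kg/m³
d_R = 2.44 × 71120 km × (1359/4668)^(1/3)
    = 1.150 × 10⁵ km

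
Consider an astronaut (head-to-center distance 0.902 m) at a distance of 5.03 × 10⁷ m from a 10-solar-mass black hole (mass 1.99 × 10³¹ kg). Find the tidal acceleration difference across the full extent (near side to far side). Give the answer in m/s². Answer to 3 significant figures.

3.77 × 10⁻² m/s²

The field gradient is 2GM/d³; across the full diameter 2r the difference is 4GMr/d³.
Δa = 4GMr/d³
   = 4 × (6.674 × 10⁻¹¹) × (1.99 × 10³¹) × (0.902) / (5.03 × 10⁷)³
   = 3.77 × 10⁻² m/s²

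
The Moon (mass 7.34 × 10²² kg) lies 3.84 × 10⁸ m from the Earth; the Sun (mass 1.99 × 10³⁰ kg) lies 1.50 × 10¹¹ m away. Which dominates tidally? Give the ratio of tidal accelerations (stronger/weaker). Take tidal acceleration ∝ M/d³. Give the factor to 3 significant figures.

The Moon, by a factor of ≈ 2.20

Tidal acceleration ∝ M/d³, so compare M/d³ for each.
The Moon: (7.34 × 10²²) / (3.84 × 10⁸)³ = 1.296 × 10⁻³
The Sun: (1.99 × 10³⁰) / (1.50 × 10¹¹)³ = 5.896 × 10⁻⁴
Ratio (larger/smaller) = 2.20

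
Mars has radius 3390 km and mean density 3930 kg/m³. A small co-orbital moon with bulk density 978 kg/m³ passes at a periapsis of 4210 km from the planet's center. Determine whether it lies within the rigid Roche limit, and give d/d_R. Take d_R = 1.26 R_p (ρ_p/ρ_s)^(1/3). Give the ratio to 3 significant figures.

d_R = 1.26 × (3390 km) × (3930/978)^(1/3) = 6791 km
d/d_R = (4210) / (6791) = 0.620
Since d/d_R < 1, the body is inside the Roche limit.

inside; d/d_R ≈ 0.620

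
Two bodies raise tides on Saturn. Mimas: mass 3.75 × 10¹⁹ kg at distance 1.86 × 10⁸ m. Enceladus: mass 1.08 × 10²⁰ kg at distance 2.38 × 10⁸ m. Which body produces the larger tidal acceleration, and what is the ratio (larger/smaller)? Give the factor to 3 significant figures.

Enceladus, by a factor of ≈ 1.37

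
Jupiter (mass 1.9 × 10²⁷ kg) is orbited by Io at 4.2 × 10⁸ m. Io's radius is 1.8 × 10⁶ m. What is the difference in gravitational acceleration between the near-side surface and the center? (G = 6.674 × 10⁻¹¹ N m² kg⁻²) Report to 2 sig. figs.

a_tidal = 2GMr/d³
        = 2 × (6.674 × 10⁻¹¹) × (1.9 × 10²⁷) × (1.8 × 10⁶) / (4.2 × 10⁸)³
        = 6.2 × 10⁻³ m/s²

6.2 × 10⁻³ m/s²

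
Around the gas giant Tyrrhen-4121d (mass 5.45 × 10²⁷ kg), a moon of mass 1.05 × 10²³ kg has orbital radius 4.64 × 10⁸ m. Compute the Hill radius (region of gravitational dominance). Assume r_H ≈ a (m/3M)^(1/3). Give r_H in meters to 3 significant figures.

r_H ≈ a (m/3M)^(1/3)
    = (4.64 × 10⁸) × (1.05 × 10²³ / (3 × 5.45 × 10²⁷))^(1/3)
    = 8.62 × 10⁶ m

8.62 × 10⁶ m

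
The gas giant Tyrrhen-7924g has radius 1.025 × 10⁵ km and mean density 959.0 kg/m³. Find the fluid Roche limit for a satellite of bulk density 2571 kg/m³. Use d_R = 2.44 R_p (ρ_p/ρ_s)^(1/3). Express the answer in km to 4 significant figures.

d_R = 2.44 × 1.025 × 10⁵ km × (959.0/2571)^(1/3)
    = 1.800 × 10⁵ km

1.800 × 10⁵ km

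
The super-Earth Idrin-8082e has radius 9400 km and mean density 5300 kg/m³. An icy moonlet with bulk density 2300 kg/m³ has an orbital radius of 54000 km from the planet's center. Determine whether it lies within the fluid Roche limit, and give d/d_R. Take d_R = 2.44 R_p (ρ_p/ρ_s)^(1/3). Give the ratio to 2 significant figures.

d_R = 2.44 × (9400 km) × (5300/2300)^(1/3) = 30290 km
d/d_R = (54000) / (30290) = 1.8
Since d/d_R > 1, the body is outside the Roche limit.

outside; d/d_R ≈ 1.8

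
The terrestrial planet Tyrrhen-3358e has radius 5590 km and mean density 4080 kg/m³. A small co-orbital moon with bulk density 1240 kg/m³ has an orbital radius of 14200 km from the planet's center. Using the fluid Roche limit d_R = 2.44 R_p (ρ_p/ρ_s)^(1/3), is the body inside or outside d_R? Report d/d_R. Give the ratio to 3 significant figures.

d_R = 2.44 × (5590 km) × (4080/1240)^(1/3) = 20290 km
d/d_R = (14200) / (20290) = 0.700
Since d/d_R < 1, the body is inside the Roche limit.

inside; d/d_R ≈ 0.700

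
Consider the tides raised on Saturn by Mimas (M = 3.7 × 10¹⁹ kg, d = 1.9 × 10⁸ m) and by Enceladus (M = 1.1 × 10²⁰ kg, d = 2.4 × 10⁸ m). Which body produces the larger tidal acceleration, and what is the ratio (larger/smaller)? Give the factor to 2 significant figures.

Enceladus, by a factor of ≈ 1.5

Tidal acceleration ∝ M/d³, so compare M/d³ for each.
Mimas: (3.7 × 10¹⁹) / (1.9 × 10⁸)³ = 5.394 × 10⁻⁶
Enceladus: (1.1 × 10²⁰) / (2.4 × 10⁸)³ = 7.957 × 10⁻⁶
Ratio (larger/smaller) = 1.5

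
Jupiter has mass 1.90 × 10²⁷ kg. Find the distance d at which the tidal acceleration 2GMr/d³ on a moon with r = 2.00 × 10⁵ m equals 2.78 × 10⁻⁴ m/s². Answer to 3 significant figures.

2GMr/d³ = a_tidal  ⇒  d = (2GMr / a_tidal)^(1/3)
d = (2 × 6.674×10⁻¹¹ × (1.90 × 10²⁷) × (2.00 × 10⁵) / (2.78 × 10⁻⁴))^(1/3)
  = 5.67 × 10⁸ m

5.67 × 10⁸ m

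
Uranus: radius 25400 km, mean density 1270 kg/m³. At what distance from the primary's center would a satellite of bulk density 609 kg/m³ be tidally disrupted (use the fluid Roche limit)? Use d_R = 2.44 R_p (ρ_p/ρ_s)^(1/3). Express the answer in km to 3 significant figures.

79200 km

d_R = 2.44 × 25400 km × (1270/609)^(1/3)
    = 79200 km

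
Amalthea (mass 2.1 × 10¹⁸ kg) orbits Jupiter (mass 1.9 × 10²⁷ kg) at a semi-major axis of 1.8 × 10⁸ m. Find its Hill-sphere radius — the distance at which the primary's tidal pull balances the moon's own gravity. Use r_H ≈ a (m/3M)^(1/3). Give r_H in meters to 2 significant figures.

1.3 × 10⁵ m

r_H ≈ a (m/3M)^(1/3)
    = (1.8 × 10⁸) × (2.1 × 10¹⁸ / (3 × 1.9 × 10²⁷))^(1/3)
    = 1.3 × 10⁵ m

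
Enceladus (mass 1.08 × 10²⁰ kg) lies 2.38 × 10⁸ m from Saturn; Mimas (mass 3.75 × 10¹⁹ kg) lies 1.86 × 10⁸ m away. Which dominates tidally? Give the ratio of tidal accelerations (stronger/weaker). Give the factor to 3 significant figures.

Enceladus, by a factor of ≈ 1.37

Tidal acceleration ∝ M/d³, so compare M/d³ for each.
Enceladus: (1.08 × 10²⁰) / (2.38 × 10⁸)³ = 8.011 × 10⁻⁶
Mimas: (3.75 × 10¹⁹) / (1.86 × 10⁸)³ = 5.828 × 10⁻⁶
Ratio (larger/smaller) = 1.37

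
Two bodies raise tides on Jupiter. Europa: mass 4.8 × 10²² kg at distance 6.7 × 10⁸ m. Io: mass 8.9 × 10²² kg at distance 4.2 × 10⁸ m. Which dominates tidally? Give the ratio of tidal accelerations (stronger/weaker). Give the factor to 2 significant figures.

Io, by a factor of ≈ 7.5

Tidal acceleration ∝ M/d³, so compare M/d³ for each.
Europa: (4.8 × 10²²) / (6.7 × 10⁸)³ = 1.596 × 10⁻⁴
Io: (8.9 × 10²²) / (4.2 × 10⁸)³ = 1.201 × 10⁻³
Ratio (larger/smaller) = 7.5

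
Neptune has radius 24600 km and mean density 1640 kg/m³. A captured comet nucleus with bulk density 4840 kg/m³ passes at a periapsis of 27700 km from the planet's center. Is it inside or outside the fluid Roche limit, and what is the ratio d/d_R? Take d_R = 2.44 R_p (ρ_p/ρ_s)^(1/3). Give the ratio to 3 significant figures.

d_R = 2.44 × (24600 km) × (1640/4840)^(1/3) = 41850 km
d/d_R = (27700) / (41850) = 0.662
Since d/d_R < 1, the body is inside the Roche limit.

inside; d/d_R ≈ 0.662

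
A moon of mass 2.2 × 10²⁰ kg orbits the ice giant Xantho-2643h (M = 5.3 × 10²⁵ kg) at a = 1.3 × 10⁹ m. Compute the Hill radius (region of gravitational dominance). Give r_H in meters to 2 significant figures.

r_H ≈ a (m/3M)^(1/3)
    = (1.3 × 10⁹) × (2.2 × 10²⁰ / (3 × 5.3 × 10²⁵))^(1/3)
    = 1.4 × 10⁷ m

1.4 × 10⁷ m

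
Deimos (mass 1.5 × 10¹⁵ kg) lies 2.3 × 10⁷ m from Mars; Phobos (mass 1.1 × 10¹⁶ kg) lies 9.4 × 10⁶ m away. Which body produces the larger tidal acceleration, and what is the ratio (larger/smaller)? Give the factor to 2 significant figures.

Phobos, by a factor of ≈ 110

Compare M/d³ for the two perturbers:
Deimos: (1.5 × 10¹⁵) / (2.3 × 10⁷)³ = 1.233 × 10⁻⁷
Phobos: (1.1 × 10¹⁶) / (9.4 × 10⁶)³ = 1.324 × 10⁻⁵
Ratio (larger/smaller) = 110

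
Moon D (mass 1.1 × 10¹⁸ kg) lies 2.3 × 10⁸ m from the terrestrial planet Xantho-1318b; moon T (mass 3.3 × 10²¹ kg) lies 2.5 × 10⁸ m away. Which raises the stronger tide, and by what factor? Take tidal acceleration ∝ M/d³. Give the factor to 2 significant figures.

Moon T, by a factor of ≈ 2300

Tidal acceleration ∝ M/d³, so compare M/d³ for each.
Moon D: (1.1 × 10¹⁸) / (2.3 × 10⁸)³ = 9.041 × 10⁻⁸
Moon T: (3.3 × 10²¹) / (2.5 × 10⁸)³ = 2.112 × 10⁻⁴
Ratio (larger/smaller) = 2300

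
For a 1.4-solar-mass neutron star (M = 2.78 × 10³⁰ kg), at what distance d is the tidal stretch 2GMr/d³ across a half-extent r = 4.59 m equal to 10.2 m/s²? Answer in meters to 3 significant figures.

5.51 × 10⁶ m

2GMr/d³ = a_tidal  ⇒  d = (2GMr / a_tidal)^(1/3)
d = (2 × 6.674×10⁻¹¹ × (2.78 × 10³⁰) × (4.59) / (10.2))^(1/3)
  = 5.51 × 10⁶ m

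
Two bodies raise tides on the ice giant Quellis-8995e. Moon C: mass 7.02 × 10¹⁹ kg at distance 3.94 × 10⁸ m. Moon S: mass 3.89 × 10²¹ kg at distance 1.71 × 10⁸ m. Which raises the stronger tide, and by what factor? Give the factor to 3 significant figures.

Moon S, by a factor of ≈ 678

Compare M/d³ for the two perturbers:
Moon C: (7.02 × 10¹⁹) / (3.94 × 10⁸)³ = 1.148 × 10⁻⁶
Moon S: (3.89 × 10²¹) / (1.71 × 10⁸)³ = 7.780 × 10⁻⁴
Ratio (larger/smaller) = 678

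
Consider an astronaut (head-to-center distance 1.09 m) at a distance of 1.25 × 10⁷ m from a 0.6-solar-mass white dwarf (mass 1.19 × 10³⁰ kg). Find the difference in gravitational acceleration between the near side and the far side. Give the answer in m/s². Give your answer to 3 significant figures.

1.77 × 10⁻¹ m/s²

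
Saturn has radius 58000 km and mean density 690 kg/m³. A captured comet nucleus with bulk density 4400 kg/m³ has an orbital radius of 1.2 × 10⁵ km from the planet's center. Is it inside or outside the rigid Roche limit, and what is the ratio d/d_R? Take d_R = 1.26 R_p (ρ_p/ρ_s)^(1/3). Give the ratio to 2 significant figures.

d_R = 1.26 × (58000 km) × (690/4400)^(1/3) = 39410 km
d/d_R = (1.2 × 10⁵) / (39410) = 3.0
Since d/d_R > 1, the body is outside the Roche limit.

outside; d/d_R ≈ 3.0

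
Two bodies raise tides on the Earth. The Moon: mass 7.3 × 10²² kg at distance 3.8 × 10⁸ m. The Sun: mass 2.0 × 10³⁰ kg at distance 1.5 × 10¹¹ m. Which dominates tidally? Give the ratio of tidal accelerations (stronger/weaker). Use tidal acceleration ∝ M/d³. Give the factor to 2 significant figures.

Compare M/d³ for the two perturbers:
The Moon: (7.3 × 10²²) / (3.8 × 10⁸)³ = 1.330 × 10⁻³
The Sun: (2.0 × 10³⁰) / (1.5 × 10¹¹)³ = 5.926 × 10⁻⁴
Ratio (larger/smaller) = 2.2

The Moon, by a factor of ≈ 2.2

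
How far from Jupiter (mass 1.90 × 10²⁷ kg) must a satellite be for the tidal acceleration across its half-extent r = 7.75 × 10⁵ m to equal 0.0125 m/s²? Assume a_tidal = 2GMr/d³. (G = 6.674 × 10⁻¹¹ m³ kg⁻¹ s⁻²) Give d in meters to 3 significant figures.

2.51 × 10⁸ m

2GMr/d³ = a_tidal  ⇒  d = (2GMr / a_tidal)^(1/3)
d = (2 × 6.674×10⁻¹¹ × (1.90 × 10²⁷) × (7.75 × 10⁵) / (0.0125))^(1/3)
  = 2.51 × 10⁸ m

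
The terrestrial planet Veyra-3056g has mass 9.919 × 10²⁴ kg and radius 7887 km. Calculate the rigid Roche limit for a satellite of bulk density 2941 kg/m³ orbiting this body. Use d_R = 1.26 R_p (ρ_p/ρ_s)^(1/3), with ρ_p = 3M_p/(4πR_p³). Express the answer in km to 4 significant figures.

ρ_p = 3M_p/(4πR_p³) = 3 × (9.919 × 10²⁴) / (4π × (7.887 × 10⁶ m)³) = 4827 kg/m³
d_R = 1.26 × 7887 km × (4827/2941)^(1/3)
    = 11720 km

11720 km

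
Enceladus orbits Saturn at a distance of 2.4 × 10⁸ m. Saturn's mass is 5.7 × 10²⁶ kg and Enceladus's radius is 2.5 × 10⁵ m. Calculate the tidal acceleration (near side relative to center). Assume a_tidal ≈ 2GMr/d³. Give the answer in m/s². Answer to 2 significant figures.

Δa = 2GMr/d³
   = 2 × (6.674 × 10⁻¹¹) × (5.7 × 10²⁶) × (2.5 × 10⁵) / (2.4 × 10⁸)³
   = 1.4 × 10⁻³ m/s²

1.4 × 10⁻³ m/s²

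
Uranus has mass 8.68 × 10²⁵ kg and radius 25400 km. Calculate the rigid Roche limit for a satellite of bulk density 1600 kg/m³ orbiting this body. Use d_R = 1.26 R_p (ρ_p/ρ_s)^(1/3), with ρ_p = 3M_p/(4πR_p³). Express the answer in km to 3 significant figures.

ρ_p = 3M_p/(4πR_p³) = 3 × (8.68 × 10²⁵) / (4π × (2.54 × 10⁷ m)³) = 1260 kg/m³
d_R = 1.26 × 25400 km × (1260/1600)^(1/3)
    = 29600 km

29600 km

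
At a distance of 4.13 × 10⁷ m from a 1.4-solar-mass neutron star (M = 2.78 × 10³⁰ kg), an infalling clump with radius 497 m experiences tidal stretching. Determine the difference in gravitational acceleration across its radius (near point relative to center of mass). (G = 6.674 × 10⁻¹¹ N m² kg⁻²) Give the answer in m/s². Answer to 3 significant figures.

Δg = 2GMr/d³
   = 2 × (6.674 × 10⁻¹¹) × (2.78 × 10³⁰) × (497) / (4.13 × 10⁷)³
   = 2.62 m/s²

2.62 m/s²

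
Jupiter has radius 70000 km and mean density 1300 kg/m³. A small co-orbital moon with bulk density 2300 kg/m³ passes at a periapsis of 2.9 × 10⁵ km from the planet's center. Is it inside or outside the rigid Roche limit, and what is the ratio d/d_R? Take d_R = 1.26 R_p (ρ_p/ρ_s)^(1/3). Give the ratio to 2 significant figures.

outside; d/d_R ≈ 4.0

d_R = 1.26 × (70000 km) × (1300/2300)^(1/3) = 72920 km
d/d_R = (2.9 × 10⁵) / (72920) = 4.0
Since d/d_R > 1, the body is outside the Roche limit.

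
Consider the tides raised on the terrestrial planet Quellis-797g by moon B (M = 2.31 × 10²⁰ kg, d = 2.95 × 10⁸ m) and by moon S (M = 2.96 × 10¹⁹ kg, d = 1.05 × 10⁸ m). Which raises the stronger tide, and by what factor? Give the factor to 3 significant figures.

The tide-raising term goes as M/d³ (the gradient of a 1/d² field).
Moon B: (2.31 × 10²⁰) / (2.95 × 10⁸)³ = 8.998 × 10⁻⁶
Moon S: (2.96 × 10¹⁹) / (1.05 × 10⁸)³ = 2.557 × 10⁻⁵
Ratio (larger/smaller) = 2.84

Moon S, by a factor of ≈ 2.84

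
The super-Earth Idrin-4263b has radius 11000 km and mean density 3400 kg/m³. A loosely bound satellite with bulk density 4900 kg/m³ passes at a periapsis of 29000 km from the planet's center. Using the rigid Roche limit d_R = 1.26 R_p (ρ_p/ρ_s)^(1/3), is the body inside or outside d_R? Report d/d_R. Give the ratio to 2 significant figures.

outside; d/d_R ≈ 2.4

d_R = 1.26 × (11000 km) × (3400/4900)^(1/3) = 12270 km
d/d_R = (29000) / (12270) = 2.4
Since d/d_R > 1, the body is outside the Roche limit.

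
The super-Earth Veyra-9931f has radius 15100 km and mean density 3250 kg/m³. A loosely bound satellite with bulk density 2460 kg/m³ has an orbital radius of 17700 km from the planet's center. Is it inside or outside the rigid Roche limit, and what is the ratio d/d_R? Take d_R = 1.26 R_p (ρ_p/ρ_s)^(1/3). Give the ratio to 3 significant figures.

inside; d/d_R ≈ 0.848

d_R = 1.26 × (15100 km) × (3250/2460)^(1/3) = 20880 km
d/d_R = (17700) / (20880) = 0.848
Since d/d_R < 1, the body is inside the Roche limit.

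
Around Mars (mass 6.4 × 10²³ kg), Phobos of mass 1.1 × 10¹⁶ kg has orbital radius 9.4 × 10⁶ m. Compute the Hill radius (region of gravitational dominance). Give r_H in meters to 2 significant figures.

r_H ≈ a (m/3M)^(1/3)
    = (9.4 × 10⁶) × (1.1 × 10¹⁶ / (3 × 6.4 × 10²³))^(1/3)
    = 1.7 × 10⁴ m

1.7 × 10⁴ m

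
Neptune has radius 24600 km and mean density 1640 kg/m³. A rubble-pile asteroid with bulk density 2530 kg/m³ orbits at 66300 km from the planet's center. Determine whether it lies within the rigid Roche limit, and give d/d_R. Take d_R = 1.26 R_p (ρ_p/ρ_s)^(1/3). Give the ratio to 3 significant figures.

d_R = 1.26 × (24600 km) × (1640/2530)^(1/3) = 26830 km
d/d_R = (66300) / (26830) = 2.47
Since d/d_R > 1, the body is outside the Roche limit.

outside; d/d_R ≈ 2.47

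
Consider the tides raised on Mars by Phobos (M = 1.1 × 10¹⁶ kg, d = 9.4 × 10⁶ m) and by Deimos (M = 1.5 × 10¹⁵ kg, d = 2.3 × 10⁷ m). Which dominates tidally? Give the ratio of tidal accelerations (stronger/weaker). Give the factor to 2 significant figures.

The tide-raising term goes as M/d³ (the gradient of a 1/d² field).
Phobos: (1.1 × 10¹⁶) / (9.4 × 10⁶)³ = 1.324 × 10⁻⁵
Deimos: (1.5 × 10¹⁵) / (2.3 × 10⁷)³ = 1.233 × 10⁻⁷
Ratio (larger/smaller) = 110

Phobos, by a factor of ≈ 110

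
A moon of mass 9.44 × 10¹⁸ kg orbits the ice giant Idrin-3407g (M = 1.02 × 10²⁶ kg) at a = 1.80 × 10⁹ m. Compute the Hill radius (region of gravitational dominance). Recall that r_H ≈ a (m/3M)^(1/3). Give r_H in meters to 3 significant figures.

r_H ≈ a (m/3M)^(1/3)
    = (1.80 × 10⁹) × (9.44 × 10¹⁸ / (3 × 1.02 × 10²⁶))^(1/3)
    = 5.65 × 10⁶ m

5.65 × 10⁶ m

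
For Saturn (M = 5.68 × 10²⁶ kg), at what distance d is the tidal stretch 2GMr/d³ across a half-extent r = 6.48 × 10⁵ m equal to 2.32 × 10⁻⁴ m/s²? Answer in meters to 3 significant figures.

2GMr/d³ = a_tidal  ⇒  d = (2GMr / a_tidal)^(1/3)
d = (2 × 6.674×10⁻¹¹ × (5.68 × 10²⁶) × (6.48 × 10⁵) / (2.32 × 10⁻⁴))^(1/3)
  = 5.96 × 10⁸ m

5.96 × 10⁸ m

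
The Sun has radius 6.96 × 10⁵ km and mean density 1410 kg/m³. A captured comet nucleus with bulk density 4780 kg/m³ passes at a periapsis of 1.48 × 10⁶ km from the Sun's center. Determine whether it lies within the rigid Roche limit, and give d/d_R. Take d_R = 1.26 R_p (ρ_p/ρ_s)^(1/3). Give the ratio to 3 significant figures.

d_R = 1.26 × (6.96 × 10⁵ km) × (1410/4780)^(1/3) = 5.838 × 10⁵ km
d/d_R = (1.48 × 10⁶) / (5.838 × 10⁵) = 2.54
Since d/d_R > 1, the body is outside the Roche limit.

outside; d/d_R ≈ 2.54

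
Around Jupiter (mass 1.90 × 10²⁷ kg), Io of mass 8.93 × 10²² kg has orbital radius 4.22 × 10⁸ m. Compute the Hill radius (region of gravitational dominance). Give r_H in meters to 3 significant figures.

1.06 × 10⁷ m

r_H ≈ a (m/3M)^(1/3)
    = (4.22 × 10⁸) × (8.93 × 10²² / (3 × 1.90 × 10²⁷))^(1/3)
    = 1.06 × 10⁷ m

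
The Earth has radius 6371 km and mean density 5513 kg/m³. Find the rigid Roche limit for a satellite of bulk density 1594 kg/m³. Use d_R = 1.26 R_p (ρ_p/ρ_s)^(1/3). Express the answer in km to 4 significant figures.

12140 km

d_R = 1.26 × 6371 km × (5513/1594)^(1/3)
    = 12140 km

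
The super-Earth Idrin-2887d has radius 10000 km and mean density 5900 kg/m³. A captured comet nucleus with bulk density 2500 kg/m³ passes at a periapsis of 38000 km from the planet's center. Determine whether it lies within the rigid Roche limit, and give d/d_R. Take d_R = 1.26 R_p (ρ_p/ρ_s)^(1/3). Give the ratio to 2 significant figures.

d_R = 1.26 × (10000 km) × (5900/2500)^(1/3) = 16780 km
d/d_R = (38000) / (16780) = 2.3
Since d/d_R > 1, the body is outside the Roche limit.

outside; d/d_R ≈ 2.3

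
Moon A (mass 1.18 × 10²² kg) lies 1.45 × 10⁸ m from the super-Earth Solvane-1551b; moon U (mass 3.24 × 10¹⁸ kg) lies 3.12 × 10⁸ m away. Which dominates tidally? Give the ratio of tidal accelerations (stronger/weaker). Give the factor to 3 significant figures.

Moon A, by a factor of ≈ 36300

Compare M/d³ for the two perturbers:
Moon A: (1.18 × 10²²) / (1.45 × 10⁸)³ = 3.871 × 10⁻³
Moon U: (3.24 × 10¹⁸) / (3.12 × 10⁸)³ = 1.067 × 10⁻⁷
Ratio (larger/smaller) = 36300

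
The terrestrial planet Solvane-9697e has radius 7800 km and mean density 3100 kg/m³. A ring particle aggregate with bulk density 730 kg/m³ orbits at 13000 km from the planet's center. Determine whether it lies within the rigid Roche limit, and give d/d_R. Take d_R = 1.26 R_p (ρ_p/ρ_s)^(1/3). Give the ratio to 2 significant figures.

d_R = 1.26 × (7800 km) × (3100/730)^(1/3) = 15920 km
d/d_R = (13000) / (15920) = 0.82
Since d/d_R < 1, the body is inside the Roche limit.

inside; d/d_R ≈ 0.82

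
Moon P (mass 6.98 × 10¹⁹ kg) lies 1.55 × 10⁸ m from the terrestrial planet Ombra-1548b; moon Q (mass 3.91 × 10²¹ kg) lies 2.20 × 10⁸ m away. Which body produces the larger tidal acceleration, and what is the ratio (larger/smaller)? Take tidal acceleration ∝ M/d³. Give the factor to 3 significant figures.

Moon Q, by a factor of ≈ 19.6

Tidal stretch scales as M/d³; compute that for each body.
Moon P: (6.98 × 10¹⁹) / (1.55 × 10⁸)³ = 1.874 × 10⁻⁵
Moon Q: (3.91 × 10²¹) / (2.20 × 10⁸)³ = 3.672 × 10⁻⁴
Ratio (larger/smaller) = 19.6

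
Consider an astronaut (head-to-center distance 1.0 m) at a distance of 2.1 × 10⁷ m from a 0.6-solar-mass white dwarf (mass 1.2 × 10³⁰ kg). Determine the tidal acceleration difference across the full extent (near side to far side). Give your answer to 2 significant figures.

Δa = 4GMr/d³
   = 4 × (6.674 × 10⁻¹¹) × (1.2 × 10³⁰) × (1.0) / (2.1 × 10⁷)³
   = 3.5 × 10⁻² m/s²

3.5 × 10⁻² m/s²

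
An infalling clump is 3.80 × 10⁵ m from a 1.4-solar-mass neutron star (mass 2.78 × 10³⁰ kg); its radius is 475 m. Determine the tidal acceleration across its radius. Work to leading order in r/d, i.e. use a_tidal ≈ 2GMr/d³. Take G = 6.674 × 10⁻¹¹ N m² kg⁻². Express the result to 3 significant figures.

3.21 × 10⁶ m/s²

The tidal stretch is the gradient of GM/d² times the body's extent r, hence the 1/d³ dependence.
Δg = 2GMr/d³
   = 2 × (6.674 × 10⁻¹¹) × (2.78 × 10³⁰) × (475) / (3.80 × 10⁵)³
   = 3.21 × 10⁶ m/s²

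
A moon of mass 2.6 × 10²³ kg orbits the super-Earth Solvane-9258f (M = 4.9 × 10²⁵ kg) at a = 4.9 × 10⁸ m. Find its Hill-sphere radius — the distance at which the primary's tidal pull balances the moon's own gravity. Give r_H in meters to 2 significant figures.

5.9 × 10⁷ m

r_H ≈ a (m/3M)^(1/3)
    = (4.9 × 10⁸) × (2.6 × 10²³ / (3 × 4.9 × 10²⁵))^(1/3)
    = 5.9 × 10⁷ m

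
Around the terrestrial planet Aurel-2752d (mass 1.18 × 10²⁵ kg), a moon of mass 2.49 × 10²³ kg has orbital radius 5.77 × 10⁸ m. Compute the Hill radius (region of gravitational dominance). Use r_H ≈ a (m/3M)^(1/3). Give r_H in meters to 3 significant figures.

r_H ≈ a (m/3M)^(1/3)
    = (5.77 × 10⁸) × (2.49 × 10²³ / (3 × 1.18 × 10²⁵))^(1/3)
    = 1.11 × 10⁸ m

1.11 × 10⁸ m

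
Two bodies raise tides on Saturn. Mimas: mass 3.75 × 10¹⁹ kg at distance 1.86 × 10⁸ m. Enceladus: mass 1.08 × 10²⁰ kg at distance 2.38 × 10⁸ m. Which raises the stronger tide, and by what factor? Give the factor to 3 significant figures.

Tidal stretch scales as M/d³; compute that for each body.
Mimas: (3.75 × 10¹⁹) / (1.86 × 10⁸)³ = 5.828 × 10⁻⁶
Enceladus: (1.08 × 10²⁰) / (2.38 × 10⁸)³ = 8.011 × 10⁻⁶
Ratio (larger/smaller) = 1.37

Enceladus, by a factor of ≈ 1.37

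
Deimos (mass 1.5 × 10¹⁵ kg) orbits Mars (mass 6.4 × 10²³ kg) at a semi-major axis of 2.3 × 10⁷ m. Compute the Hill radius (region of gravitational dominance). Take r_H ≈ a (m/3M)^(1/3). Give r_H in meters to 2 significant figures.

r_H ≈ a (m/3M)^(1/3)
    = (2.3 × 10⁷) × (1.5 × 10¹⁵ / (3 × 6.4 × 10²³))^(1/3)
    = 2.1 × 10⁴ m

2.1 × 10⁴ m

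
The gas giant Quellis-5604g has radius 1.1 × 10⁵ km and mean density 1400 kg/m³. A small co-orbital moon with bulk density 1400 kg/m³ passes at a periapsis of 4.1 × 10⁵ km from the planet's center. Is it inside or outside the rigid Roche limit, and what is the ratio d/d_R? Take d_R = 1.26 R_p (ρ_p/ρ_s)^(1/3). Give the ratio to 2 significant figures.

outside; d/d_R ≈ 3.0

d_R = 1.26 × (1.1 × 10⁵ km) × (1400/1400)^(1/3) = 1.386 × 10⁵ km
d/d_R = (4.1 × 10⁵) / (1.386 × 10⁵) = 3.0
Since d/d_R > 1, the body is outside the Roche limit.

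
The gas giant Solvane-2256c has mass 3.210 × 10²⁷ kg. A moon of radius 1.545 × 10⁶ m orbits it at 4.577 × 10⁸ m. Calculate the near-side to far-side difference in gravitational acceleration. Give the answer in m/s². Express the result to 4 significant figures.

1.381 × 10⁻² m/s²

Near-to-far spans 2r, so the tidal difference is twice the near-to-center value: 4GMr/d³.
a_tidal = 4GMr/d³
        = 4 × (6.674 × 10⁻¹¹) × (3.210 × 10²⁷) × (1.545 × 10⁶) / (4.577 × 10⁸)³
        = 1.381 × 10⁻² m/s²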